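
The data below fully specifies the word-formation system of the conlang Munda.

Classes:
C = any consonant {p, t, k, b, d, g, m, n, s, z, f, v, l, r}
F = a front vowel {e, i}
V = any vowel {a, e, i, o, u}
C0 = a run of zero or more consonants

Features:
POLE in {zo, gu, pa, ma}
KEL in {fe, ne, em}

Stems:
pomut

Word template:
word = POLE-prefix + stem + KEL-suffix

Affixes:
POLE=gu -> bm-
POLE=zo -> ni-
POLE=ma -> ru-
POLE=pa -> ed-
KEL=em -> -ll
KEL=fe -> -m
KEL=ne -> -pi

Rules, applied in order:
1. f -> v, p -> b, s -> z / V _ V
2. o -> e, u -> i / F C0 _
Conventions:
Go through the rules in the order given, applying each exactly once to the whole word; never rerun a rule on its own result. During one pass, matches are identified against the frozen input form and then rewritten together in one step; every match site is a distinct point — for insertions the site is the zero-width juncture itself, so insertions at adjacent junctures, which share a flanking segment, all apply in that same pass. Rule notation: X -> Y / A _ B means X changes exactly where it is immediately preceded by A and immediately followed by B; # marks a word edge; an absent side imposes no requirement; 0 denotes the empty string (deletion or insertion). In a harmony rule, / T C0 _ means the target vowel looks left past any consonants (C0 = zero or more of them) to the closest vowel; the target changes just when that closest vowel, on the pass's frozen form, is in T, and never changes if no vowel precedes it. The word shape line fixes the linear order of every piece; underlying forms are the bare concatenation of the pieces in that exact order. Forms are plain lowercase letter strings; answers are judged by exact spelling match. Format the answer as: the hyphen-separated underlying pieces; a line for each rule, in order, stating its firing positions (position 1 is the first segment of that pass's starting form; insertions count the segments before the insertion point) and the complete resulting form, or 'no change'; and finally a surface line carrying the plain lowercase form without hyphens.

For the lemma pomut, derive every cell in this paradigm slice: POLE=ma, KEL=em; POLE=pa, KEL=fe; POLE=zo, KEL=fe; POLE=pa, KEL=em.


cell POLE=ma, KEL=em:
underlying: ru-pomut-ll
1. f -> v, p -> b, s -> z / V _ V: fires at position(s) 3: rubomutll
2. o -> e, u -> i / F C0 _: no change
surface: rubomutll

cell POLE=pa, KEL=fe:
underlying: ed-pomut-m
1. f -> v, p -> b, s -> z / V _ V: no change
2. o -> e, u -> i / F C0 _: fires at position(s) 4: edpemutm
surface: edpemutm

cell POLE=zo, KEL=fe:
underlying: ni-pomut-m
1. f -> v, p -> b, s -> z / V _ V: fires at position(s) 3: nibomutm
2. o -> e, u -> i / F C0 _: fires at position(s) 4: nibemutm
surface: nibemutm

cell POLE=pa, KEL=em:
underlying: ed-pomut-ll
1. f -> v, p -> b, s -> z / V _ V: no change
2. o -> e, u -> i / F C0 _: fires at position(s) 4: edpemutll
surface: edpemutll


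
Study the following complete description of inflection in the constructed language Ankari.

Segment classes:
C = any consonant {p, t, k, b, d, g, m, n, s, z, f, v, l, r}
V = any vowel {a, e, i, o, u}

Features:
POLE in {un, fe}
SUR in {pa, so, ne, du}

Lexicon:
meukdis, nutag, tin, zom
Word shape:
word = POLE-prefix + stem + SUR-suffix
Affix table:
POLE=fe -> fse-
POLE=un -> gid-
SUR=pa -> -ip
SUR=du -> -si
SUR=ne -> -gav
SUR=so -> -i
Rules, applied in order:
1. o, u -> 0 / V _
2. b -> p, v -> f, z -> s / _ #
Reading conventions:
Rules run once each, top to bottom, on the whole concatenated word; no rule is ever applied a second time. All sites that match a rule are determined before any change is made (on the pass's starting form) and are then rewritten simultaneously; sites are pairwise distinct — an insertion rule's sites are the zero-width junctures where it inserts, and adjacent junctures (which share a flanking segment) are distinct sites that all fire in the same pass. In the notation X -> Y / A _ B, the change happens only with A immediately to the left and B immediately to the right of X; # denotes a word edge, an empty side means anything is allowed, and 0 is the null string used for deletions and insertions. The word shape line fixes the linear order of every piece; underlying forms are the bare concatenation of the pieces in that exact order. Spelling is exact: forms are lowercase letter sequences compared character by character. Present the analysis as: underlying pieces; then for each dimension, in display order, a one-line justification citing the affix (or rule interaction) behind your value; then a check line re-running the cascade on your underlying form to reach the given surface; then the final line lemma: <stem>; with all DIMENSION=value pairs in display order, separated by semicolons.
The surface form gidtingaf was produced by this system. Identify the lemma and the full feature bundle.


underlying: gid-tin-gav
POLE=un - signalled by the affix gid-
SUR=ne - signalled by the affix -gav
check: gidtingav -> gidtingav -> gidtingaf
lemma: tin; POLE=un; SUR=ne


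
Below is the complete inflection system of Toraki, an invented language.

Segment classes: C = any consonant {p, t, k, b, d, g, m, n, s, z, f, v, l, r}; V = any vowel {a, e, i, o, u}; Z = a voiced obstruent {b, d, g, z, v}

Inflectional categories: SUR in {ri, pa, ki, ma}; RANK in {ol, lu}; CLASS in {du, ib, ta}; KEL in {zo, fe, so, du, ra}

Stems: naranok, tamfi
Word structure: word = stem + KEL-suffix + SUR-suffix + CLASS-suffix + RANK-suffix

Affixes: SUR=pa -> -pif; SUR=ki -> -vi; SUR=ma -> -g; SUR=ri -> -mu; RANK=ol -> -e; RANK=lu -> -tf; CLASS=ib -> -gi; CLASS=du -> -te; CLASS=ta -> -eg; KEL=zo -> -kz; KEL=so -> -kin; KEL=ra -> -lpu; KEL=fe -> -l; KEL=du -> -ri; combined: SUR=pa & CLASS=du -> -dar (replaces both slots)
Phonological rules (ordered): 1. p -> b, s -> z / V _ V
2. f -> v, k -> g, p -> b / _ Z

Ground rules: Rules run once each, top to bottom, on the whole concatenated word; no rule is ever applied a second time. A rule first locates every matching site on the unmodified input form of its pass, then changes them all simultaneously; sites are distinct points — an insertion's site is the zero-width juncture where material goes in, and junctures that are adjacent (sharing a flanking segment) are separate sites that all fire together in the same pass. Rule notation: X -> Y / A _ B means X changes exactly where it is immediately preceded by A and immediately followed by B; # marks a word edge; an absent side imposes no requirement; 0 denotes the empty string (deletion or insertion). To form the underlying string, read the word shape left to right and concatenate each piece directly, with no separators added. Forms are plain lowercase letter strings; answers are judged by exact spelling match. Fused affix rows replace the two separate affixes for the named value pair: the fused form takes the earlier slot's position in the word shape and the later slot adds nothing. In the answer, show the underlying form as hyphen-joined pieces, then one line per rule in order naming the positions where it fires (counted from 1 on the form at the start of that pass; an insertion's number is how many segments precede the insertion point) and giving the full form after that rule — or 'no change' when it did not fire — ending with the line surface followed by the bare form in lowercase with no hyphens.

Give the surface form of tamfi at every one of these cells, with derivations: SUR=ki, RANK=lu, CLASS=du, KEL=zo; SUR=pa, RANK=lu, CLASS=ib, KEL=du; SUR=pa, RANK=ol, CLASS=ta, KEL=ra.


cell SUR=ki, RANK=lu, CLASS=du, KEL=zo:
underlying: tamfi-kz-vi-te-tf
1. p -> b, s -> z / V _ V: no change
2. f -> v, k -> g, p -> b / _ Z: fires at position(s) 6: tamfigzvitetf
surface: tamfigzvitetf

cell SUR=pa, RANK=lu, CLASS=ib, KEL=du:
underlying: tamfi-ri-pif-gi-tf
1. p -> b, s -> z / V _ V: fires at position(s) 8: tamfiribifgitf
2. f -> v, k -> g, p -> b / _ Z: fires at position(s) 10: tamfiribivgitf
surface: tamfiribivgitf

cell SUR=pa, RANK=ol, CLASS=ta, KEL=ra:
underlying: tamfi-lpu-pif-eg-e
1. p -> b, s -> z / V _ V: fires at position(s) 9: tamfilpubifege
2. f -> v, k -> g, p -> b / _ Z: no change
surface: tamfilpubifege


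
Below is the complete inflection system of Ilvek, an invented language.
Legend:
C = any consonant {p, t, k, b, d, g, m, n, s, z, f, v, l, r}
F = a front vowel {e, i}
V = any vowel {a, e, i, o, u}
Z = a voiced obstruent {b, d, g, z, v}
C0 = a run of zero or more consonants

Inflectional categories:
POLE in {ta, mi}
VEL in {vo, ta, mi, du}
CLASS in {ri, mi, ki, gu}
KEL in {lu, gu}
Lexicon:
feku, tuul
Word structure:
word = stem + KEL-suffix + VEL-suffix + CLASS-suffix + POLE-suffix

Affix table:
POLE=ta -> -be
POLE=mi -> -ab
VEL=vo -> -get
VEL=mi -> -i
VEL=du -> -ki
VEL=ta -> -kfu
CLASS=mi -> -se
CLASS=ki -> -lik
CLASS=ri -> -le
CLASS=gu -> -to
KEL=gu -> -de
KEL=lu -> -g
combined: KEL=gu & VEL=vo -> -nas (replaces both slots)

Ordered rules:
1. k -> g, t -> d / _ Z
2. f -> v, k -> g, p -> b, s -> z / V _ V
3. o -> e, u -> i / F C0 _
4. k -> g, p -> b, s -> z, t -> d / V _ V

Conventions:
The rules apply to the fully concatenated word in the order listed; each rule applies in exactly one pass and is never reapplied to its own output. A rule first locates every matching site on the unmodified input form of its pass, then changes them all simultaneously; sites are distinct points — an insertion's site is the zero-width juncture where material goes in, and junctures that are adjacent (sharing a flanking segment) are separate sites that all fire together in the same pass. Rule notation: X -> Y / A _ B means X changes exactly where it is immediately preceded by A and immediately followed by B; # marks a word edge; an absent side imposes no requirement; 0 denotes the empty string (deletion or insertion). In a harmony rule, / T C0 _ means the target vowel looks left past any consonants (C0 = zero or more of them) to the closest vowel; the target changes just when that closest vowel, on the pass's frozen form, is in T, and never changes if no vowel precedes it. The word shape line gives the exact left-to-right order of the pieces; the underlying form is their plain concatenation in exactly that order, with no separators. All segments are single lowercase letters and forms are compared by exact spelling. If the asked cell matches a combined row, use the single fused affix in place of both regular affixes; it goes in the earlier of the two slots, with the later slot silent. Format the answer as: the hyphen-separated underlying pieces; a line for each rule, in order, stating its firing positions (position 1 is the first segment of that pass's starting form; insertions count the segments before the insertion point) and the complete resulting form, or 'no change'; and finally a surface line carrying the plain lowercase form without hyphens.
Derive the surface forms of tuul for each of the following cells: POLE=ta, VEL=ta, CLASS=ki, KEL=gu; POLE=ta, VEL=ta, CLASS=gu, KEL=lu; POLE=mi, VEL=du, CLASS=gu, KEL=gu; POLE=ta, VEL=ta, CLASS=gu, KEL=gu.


cell POLE=ta, VEL=ta, CLASS=ki, KEL=gu:
underlying: tuul-de-kfu-lik-be
1. k -> g, t -> d / _ Z: fires at position(s) 12: tuuldekfuligbe
2. f -> v, k -> g, p -> b, s -> z / V _ V: no change
3. o -> e, u -> i / F C0 _: fires at position(s) 9: tuuldekfiligbe
4. k -> g, p -> b, s -> z, t -> d / V _ V: no change
surface: tuuldekfiligbe

cell POLE=ta, VEL=ta, CLASS=gu, KEL=lu:
underlying: tuul-g-kfu-to-be
1. k -> g, t -> d / _ Z: no change
2. f -> v, k -> g, p -> b, s -> z / V _ V: no change
3. o -> e, u -> i / F C0 _: no change
4. k -> g, p -> b, s -> z, t -> d / V _ V: fires at position(s) 9: tuulgkfudobe
surface: tuulgkfudobe

cell POLE=mi, VEL=du, CLASS=gu, KEL=gu:
underlying: tuul-de-ki-to-ab
1. k -> g, t -> d / _ Z: no change
2. f -> v, k -> g, p -> b, s -> z / V _ V: fires at position(s) 7: tuuldegitoab
3. o -> e, u -> i / F C0 _: fires at position(s) 10: tuuldegiteab
4. k -> g, p -> b, s -> z, t -> d / V _ V: fires at position(s) 9: tuuldegideab
surface: tuuldegideab

cell POLE=ta, VEL=ta, CLASS=gu, KEL=gu:
underlying: tuul-de-kfu-to-be
1. k -> g, t -> d / _ Z: no change
2. f -> v, k -> g, p -> b, s -> z / V _ V: no change
3. o -> e, u -> i / F C0 _: fires at position(s) 9: tuuldekfitobe
4. k -> g, p -> b, s -> z, t -> d / V _ V: fires at position(s) 10: tuuldekfidobe
surface: tuuldekfidobe


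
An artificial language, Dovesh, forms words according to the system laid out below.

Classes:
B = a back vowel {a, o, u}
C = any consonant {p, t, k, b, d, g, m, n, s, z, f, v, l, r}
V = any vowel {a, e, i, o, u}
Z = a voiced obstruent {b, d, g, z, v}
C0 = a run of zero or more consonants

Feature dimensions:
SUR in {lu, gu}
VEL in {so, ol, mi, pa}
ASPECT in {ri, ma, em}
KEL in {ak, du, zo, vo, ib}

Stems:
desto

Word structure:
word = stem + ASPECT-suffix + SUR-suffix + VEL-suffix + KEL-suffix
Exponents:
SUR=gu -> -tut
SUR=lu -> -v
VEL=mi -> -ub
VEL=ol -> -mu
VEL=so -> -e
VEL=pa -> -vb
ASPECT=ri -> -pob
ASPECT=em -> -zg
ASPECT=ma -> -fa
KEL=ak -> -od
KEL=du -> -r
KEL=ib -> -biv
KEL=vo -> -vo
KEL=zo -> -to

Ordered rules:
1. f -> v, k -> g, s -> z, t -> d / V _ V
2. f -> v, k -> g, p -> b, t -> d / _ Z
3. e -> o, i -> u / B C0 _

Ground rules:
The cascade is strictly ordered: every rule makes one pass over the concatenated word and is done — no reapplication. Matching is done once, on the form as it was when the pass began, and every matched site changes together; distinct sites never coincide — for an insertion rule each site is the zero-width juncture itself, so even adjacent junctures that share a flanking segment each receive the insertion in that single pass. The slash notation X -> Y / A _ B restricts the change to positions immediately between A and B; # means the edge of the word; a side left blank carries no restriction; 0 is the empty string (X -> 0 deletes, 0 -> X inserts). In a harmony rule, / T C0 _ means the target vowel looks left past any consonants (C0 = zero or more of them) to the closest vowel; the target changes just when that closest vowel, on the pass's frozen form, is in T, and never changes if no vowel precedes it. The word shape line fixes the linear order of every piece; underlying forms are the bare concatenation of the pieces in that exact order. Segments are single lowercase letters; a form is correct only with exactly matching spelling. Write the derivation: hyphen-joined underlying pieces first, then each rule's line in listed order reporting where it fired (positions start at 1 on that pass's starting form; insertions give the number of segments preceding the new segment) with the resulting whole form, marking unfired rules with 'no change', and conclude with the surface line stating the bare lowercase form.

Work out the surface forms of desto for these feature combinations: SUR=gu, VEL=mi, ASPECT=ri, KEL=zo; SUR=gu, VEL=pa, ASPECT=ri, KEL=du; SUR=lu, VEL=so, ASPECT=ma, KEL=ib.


cell SUR=gu, VEL=mi, ASPECT=ri, KEL=zo:
underlying: desto-pob-tut-ub-to
1. f -> v, k -> g, s -> z, t -> d / V _ V: fires at position(s) 11: destopobtudubto
2. f -> v, k -> g, p -> b, t -> d / _ Z: no change
3. e -> o, i -> u / B C0 _: no change
surface: destopobtudubto

cell SUR=gu, VEL=pa, ASPECT=ri, KEL=du:
underlying: desto-pob-tut-vb-r
1. f -> v, k -> g, s -> z, t -> d / V _ V: no change
2. f -> v, k -> g, p -> b, t -> d / _ Z: fires at position(s) 11: destopobtudvbr
3. e -> o, i -> u / B C0 _: no change
surface: destopobtudvbr

cell SUR=lu, VEL=so, ASPECT=ma, KEL=ib:
underlying: desto-fa-v-e-biv
1. f -> v, k -> g, s -> z, t -> d / V _ V: fires at position(s) 6: destovavebiv
2. f -> v, k -> g, p -> b, t -> d / _ Z: no change
3. e -> o, i -> u / B C0 _: fires at position(s) 9: destovavobiv
surface: destovavobiv


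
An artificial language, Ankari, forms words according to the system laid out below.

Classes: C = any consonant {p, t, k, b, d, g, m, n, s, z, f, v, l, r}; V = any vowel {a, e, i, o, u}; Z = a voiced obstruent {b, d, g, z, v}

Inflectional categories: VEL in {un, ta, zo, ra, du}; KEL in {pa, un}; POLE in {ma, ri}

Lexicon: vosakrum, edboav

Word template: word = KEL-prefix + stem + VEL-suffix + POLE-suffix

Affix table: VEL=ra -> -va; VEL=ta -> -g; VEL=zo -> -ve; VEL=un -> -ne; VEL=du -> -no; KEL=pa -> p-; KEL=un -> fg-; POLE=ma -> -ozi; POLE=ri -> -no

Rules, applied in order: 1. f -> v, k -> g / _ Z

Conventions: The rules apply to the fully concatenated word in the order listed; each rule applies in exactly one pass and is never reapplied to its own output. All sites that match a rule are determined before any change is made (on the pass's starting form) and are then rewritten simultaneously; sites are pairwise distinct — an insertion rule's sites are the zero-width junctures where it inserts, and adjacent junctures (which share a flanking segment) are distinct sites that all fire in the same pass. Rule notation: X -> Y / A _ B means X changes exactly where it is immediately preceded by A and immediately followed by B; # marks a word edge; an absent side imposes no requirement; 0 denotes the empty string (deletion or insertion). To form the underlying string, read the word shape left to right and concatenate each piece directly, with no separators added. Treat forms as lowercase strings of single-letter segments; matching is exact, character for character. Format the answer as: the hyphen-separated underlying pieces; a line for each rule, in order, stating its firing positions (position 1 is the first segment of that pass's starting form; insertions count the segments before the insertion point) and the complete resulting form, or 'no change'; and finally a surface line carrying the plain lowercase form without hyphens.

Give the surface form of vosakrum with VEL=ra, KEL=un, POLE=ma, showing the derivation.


underlying: fg-vosakrum-va-ozi
1. f -> v, k -> g / _ Z: fires at position(s) 1: vgvosakrumvaozi
surface: vgvosakrumvaozi


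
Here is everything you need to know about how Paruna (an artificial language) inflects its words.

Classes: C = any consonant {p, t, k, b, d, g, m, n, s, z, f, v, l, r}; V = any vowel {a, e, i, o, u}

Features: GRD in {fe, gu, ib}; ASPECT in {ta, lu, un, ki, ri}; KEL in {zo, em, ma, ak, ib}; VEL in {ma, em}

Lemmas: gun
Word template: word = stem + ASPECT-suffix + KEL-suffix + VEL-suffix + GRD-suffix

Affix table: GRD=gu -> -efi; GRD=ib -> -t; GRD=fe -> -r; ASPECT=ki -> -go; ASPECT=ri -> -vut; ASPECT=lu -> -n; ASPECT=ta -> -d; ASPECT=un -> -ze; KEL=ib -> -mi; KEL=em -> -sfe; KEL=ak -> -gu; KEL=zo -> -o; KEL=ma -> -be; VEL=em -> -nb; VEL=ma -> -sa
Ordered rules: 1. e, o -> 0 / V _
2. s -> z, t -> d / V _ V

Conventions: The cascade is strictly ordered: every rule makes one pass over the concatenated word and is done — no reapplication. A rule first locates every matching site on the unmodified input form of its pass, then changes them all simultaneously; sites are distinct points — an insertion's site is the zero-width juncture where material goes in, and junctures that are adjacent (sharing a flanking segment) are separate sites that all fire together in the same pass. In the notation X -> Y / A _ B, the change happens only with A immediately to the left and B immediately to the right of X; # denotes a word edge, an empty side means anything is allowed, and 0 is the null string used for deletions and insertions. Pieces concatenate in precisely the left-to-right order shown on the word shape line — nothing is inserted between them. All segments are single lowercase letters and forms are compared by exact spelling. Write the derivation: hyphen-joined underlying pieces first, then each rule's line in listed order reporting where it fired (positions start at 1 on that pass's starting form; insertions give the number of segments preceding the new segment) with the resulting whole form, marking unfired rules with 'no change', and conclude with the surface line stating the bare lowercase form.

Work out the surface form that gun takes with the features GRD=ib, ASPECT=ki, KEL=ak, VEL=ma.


underlying: gun-go-gu-sa-t
1. e, o -> 0 / V _: no change
2. s -> z, t -> d / V _ V: fires at position(s) 8: gungoguzat
surface: gungoguzat


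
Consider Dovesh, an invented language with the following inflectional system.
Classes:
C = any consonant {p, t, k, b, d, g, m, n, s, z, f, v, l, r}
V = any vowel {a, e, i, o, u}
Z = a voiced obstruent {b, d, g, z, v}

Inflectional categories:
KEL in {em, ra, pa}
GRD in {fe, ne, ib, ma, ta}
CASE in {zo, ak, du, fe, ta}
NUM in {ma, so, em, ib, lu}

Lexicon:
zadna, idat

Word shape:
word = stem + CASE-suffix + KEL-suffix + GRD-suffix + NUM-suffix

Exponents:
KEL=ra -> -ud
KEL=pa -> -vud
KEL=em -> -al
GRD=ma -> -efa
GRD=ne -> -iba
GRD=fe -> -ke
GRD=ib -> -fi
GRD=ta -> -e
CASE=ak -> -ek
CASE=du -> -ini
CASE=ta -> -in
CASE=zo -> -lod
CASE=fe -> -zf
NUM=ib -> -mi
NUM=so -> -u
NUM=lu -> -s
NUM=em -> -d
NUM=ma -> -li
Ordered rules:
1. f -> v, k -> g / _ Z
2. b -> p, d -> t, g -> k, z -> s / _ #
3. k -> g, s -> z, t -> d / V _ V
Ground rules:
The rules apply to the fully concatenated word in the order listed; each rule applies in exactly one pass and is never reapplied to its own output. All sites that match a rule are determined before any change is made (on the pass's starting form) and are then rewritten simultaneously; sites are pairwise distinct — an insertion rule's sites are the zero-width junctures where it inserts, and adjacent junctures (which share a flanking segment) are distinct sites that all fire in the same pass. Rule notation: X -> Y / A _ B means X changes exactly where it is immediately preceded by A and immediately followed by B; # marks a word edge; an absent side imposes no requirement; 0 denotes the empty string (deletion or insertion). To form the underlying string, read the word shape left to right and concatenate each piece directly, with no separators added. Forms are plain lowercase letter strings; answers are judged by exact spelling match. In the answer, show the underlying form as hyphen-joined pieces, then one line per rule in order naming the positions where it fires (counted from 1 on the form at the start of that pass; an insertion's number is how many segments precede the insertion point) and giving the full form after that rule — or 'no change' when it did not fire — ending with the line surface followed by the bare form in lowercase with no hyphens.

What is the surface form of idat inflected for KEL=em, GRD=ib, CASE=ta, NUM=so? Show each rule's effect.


underlying: idat-in-al-fi-u
1. f -> v, k -> g / _ Z: no change
2. b -> p, d -> t, g -> k, z -> s / _ #: no change
3. k -> g, s -> z, t -> d / V _ V: fires at position(s) 4: idadinalfiu
surface: idadinalfiu


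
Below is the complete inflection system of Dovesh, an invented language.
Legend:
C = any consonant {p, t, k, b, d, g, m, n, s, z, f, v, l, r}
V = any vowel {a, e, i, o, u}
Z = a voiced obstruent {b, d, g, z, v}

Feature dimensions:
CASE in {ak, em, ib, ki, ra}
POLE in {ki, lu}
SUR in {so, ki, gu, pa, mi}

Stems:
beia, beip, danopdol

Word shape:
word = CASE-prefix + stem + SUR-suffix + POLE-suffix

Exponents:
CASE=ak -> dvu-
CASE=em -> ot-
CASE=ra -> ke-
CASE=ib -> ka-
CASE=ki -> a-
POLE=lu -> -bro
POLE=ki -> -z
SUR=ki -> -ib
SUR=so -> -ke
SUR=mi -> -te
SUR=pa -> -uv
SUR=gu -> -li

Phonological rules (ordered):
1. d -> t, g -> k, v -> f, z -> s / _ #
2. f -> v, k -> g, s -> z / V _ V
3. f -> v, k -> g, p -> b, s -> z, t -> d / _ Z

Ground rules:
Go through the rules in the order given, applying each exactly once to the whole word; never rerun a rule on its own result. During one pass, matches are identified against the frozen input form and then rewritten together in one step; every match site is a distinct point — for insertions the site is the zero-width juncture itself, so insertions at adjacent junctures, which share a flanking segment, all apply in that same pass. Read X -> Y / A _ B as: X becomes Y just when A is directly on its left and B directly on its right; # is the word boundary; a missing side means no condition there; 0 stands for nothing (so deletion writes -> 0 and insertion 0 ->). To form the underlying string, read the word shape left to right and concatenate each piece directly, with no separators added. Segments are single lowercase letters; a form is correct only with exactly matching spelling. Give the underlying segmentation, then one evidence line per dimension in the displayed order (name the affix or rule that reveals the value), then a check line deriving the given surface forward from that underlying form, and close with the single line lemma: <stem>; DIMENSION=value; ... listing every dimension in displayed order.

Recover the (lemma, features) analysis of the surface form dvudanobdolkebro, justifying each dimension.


underlying: dvu-danopdol-ke-bro
CASE=ak - signalled by the affix dvu-
POLE=lu - signalled by the affix -bro
SUR=so - signalled by the affix -ke
check: dvudanopdolkebro -> dvudanopdolkebro -> dvudanopdolkebro -> dvudanobdolkebro
lemma: danopdol; CASE=ak; POLE=lu; SUR=so


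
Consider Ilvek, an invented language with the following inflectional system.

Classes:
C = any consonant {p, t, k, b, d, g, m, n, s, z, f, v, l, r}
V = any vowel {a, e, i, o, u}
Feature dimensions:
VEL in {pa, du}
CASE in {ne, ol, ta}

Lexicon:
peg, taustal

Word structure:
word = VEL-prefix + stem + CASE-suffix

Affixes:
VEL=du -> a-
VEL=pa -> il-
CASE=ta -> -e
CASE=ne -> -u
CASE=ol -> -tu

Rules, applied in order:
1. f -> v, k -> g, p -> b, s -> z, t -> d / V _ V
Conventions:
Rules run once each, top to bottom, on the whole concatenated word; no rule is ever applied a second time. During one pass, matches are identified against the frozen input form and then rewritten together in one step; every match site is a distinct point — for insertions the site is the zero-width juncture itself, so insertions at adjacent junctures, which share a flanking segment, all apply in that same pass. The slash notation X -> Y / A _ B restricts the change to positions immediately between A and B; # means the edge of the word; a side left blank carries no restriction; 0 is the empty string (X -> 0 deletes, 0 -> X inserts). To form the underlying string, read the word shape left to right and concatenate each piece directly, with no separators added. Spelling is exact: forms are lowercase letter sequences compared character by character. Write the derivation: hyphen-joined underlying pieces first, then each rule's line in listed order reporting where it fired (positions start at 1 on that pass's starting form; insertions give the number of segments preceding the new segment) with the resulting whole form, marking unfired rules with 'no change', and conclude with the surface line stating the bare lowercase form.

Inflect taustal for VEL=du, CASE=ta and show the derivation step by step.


underlying: a-taustal-e
1. f -> v, k -> g, p -> b, s -> z, t -> d / V _ V: fires at position(s) 2: adaustale
surface: adaustale


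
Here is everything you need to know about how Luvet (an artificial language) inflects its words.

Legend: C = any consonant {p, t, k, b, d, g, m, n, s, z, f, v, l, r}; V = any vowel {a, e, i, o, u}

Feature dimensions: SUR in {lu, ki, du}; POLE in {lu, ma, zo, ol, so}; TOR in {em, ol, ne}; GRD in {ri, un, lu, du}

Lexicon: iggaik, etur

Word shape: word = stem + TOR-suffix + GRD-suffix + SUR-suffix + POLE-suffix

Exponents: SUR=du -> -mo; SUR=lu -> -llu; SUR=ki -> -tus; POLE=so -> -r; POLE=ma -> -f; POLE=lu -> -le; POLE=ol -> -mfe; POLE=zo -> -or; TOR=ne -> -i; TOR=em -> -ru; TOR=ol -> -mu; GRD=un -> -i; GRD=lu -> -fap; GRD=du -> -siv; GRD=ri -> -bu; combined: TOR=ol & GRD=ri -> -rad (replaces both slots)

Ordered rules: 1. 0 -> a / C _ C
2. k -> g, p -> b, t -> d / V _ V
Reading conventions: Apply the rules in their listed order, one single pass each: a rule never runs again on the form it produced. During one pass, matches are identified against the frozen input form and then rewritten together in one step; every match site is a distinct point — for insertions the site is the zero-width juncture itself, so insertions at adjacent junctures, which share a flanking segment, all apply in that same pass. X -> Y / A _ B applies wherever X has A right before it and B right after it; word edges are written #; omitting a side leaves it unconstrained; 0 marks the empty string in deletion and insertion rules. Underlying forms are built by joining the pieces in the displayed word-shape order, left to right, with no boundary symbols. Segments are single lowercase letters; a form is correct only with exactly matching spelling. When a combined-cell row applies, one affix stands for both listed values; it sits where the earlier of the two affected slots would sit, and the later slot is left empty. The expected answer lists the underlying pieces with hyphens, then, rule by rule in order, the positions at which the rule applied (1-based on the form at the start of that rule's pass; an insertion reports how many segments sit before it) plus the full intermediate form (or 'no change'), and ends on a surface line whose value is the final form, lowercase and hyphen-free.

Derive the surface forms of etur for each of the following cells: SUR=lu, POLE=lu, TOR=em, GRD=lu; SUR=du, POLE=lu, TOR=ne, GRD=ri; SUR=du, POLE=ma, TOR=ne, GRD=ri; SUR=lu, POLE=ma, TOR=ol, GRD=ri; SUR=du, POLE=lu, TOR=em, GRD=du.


cell SUR=lu, POLE=lu, TOR=em, GRD=lu:
underlying: etur-ru-fap-llu-le
1. 0 -> a / C _ C: inserts after position(s) 4, 9, 10: eturarufapalalule
2. k -> g, p -> b, t -> d / V _ V: fires at position(s) 2, 10: edurarufabalalule
surface: edurarufabalalule

cell SUR=du, POLE=lu, TOR=ne, GRD=ri:
underlying: etur-i-bu-mo-le
1. 0 -> a / C _ C: no change
2. k -> g, p -> b, t -> d / V _ V: fires at position(s) 2: eduribumole
surface: eduribumole

cell SUR=du, POLE=ma, TOR=ne, GRD=ri:
underlying: etur-i-bu-mo-f
1. 0 -> a / C _ C: no change
2. k -> g, p -> b, t -> d / V _ V: fires at position(s) 2: eduribumof
surface: eduribumof

cell SUR=lu, POLE=ma, TOR=ol, GRD=ri:
underlying: etur-rad-llu-f
1. 0 -> a / C _ C: inserts after position(s) 4, 7, 8: eturaradalaluf
2. k -> g, p -> b, t -> d / V _ V: fires at position(s) 2: eduraradalaluf
surface: eduraradalaluf

cell SUR=du, POLE=lu, TOR=em, GRD=du:
underlying: etur-ru-siv-mo-le
1. 0 -> a / C _ C: inserts after position(s) 4, 9: eturarusivamole
2. k -> g, p -> b, t -> d / V _ V: fires at position(s) 2: edurarusivamole
surface: edurarusivamole


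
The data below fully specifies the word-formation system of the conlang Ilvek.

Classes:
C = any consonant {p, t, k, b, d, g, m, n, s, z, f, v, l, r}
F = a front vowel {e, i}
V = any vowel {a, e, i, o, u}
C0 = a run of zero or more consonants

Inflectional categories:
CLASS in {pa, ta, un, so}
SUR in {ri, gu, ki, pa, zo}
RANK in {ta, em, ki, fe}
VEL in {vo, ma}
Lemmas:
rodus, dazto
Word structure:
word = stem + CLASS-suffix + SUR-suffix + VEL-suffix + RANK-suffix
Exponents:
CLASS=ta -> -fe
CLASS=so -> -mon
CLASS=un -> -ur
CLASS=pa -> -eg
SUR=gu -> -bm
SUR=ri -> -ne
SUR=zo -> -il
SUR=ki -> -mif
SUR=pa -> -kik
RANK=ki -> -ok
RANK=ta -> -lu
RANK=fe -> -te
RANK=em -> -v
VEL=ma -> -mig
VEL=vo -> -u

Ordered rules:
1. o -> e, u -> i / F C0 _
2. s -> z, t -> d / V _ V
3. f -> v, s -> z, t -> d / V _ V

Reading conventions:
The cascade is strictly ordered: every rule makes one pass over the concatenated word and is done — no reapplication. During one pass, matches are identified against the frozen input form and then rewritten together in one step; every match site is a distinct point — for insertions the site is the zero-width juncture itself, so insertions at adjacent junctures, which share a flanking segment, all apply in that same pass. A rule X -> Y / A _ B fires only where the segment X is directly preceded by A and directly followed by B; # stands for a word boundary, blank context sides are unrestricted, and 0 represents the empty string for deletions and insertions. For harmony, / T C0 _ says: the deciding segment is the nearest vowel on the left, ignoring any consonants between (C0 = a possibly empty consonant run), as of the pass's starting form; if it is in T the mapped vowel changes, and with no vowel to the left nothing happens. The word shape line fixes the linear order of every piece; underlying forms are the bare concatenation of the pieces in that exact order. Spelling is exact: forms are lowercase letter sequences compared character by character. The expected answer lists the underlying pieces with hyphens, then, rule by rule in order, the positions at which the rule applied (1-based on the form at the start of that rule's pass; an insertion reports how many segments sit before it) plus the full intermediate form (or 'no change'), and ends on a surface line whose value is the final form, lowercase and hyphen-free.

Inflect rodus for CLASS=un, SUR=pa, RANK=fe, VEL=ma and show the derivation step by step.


underlying: rodus-ur-kik-mig-te
1. o -> e, u -> i / F C0 _: no change
2. s -> z, t -> d / V _ V: fires at position(s) 5: roduzurkikmigte
3. f -> v, s -> z, t -> d / V _ V: no change
surface: roduzurkikmigte


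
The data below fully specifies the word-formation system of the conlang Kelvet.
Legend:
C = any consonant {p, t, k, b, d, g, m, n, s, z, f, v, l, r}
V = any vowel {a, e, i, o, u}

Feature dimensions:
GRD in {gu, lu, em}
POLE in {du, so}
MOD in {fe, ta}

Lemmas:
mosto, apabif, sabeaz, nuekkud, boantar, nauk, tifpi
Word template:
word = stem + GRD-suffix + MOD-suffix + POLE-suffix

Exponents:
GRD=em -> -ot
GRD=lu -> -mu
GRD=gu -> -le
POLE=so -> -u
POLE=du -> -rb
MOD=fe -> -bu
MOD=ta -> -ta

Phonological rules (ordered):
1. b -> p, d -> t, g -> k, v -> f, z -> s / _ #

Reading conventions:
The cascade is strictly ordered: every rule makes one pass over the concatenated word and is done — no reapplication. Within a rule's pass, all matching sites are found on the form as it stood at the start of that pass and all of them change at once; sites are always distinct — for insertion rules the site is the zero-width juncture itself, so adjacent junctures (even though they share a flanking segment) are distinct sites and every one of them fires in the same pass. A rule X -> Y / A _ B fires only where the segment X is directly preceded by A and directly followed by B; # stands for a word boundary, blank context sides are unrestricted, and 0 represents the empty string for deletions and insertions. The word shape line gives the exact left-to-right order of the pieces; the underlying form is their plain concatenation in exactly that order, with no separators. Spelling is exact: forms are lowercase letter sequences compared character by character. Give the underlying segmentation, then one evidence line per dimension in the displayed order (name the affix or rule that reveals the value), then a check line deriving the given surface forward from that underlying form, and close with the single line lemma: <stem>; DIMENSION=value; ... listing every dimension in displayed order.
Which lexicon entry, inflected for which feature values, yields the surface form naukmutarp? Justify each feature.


underlying: nauk-mu-ta-rb
GRD=lu - signalled by the affix -mu
POLE=du - signalled by the affix -rb
MOD=ta - signalled by the affix -ta
check: naukmutarb -> naukmutarp
lemma: nauk; GRD=lu; POLE=du; MOD=ta


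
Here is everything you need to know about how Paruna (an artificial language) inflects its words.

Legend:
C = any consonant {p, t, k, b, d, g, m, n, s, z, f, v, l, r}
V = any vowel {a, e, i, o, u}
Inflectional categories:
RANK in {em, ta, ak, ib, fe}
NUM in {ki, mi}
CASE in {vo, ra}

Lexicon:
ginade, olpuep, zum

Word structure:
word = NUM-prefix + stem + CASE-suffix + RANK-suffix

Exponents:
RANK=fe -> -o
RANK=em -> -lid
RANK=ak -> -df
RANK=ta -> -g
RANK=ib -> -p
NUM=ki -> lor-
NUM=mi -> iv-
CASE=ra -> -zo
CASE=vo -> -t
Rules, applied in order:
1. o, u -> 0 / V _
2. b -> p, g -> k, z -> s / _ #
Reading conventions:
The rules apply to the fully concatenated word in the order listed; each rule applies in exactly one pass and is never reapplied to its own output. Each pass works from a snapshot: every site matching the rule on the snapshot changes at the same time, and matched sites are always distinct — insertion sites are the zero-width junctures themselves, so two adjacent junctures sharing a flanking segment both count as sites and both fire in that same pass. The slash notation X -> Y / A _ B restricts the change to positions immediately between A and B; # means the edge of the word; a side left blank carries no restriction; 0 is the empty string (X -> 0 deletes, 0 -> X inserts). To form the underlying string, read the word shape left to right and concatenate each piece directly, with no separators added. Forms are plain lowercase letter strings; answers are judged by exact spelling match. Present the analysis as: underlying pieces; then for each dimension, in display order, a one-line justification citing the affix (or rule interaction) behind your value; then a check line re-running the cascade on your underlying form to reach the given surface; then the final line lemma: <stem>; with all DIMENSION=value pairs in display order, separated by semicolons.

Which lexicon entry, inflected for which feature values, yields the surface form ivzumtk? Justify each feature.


underlying: iv-zum-t-g
RANK=ta - signalled by the affix -g
NUM=mi - signalled by the affix iv-
CASE=vo - signalled by the affix -t
check: ivzumtg -> ivzumtg -> ivzumtk
lemma: zum; RANK=ta; NUM=mi; CASE=vo


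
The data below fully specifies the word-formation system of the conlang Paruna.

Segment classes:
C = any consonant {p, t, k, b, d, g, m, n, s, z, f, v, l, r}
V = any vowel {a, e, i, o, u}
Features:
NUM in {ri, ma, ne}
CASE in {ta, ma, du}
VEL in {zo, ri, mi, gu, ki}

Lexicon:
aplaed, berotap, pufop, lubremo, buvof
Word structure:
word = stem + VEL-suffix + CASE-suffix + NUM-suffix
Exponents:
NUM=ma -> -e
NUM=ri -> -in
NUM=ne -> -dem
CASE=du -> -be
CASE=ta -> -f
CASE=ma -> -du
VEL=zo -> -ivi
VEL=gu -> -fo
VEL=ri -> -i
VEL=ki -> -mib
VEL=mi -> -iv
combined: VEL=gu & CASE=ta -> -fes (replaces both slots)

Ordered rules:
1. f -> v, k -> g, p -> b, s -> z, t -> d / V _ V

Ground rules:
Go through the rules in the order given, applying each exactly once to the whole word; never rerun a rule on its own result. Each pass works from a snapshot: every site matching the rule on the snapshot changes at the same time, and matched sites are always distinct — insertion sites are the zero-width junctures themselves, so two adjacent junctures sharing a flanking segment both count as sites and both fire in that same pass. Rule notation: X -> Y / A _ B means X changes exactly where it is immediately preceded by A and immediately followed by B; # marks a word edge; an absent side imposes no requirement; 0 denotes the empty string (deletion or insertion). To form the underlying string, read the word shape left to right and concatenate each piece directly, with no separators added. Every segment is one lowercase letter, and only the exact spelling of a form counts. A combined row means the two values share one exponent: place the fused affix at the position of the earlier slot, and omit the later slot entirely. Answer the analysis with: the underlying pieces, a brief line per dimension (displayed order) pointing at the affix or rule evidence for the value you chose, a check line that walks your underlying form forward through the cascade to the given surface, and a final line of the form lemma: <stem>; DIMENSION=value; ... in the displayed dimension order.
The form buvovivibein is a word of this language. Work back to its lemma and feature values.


underlying: buvof-ivi-be-in
NUM=ri - signalled by the affix -in
CASE=du - signalled by the affix -be
VEL=zo - signalled by the affix -ivi
check: buvofivibein -> buvovivibein
lemma: buvof; NUM=ri; CASE=du; VEL=zo


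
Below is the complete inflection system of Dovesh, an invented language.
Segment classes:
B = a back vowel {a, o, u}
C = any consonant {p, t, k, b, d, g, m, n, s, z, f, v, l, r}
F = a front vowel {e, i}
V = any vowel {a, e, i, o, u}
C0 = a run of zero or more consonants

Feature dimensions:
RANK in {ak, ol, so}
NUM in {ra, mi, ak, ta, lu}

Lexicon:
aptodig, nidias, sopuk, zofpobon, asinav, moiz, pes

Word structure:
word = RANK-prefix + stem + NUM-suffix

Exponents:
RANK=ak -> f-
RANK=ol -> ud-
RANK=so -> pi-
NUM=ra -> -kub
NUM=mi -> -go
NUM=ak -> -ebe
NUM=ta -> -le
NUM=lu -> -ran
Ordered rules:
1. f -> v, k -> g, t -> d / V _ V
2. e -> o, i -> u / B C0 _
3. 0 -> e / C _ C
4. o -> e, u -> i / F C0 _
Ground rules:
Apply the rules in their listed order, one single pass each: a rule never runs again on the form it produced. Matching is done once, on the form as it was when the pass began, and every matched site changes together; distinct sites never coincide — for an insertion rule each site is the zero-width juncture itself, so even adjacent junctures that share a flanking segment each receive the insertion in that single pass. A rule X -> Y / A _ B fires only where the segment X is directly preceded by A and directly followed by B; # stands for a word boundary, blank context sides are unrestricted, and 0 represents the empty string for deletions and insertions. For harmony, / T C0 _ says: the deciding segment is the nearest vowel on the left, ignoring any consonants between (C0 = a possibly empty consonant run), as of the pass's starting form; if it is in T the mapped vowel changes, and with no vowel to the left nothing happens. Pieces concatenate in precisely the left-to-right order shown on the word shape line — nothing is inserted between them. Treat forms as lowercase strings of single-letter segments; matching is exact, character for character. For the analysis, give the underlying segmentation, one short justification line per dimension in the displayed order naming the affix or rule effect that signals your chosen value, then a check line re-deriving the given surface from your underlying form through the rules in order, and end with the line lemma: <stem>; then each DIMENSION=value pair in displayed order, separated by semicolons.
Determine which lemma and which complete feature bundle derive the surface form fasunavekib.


underlying: f-asinav-kub
RANK=ak - signalled by the affix f-
NUM=ra - signalled by the affix -kub
check: fasinavkub -> fasinavkub -> fasunavkub -> fasunavekub -> fasunavekib
lemma: asinav; RANK=ak; NUM=ra
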